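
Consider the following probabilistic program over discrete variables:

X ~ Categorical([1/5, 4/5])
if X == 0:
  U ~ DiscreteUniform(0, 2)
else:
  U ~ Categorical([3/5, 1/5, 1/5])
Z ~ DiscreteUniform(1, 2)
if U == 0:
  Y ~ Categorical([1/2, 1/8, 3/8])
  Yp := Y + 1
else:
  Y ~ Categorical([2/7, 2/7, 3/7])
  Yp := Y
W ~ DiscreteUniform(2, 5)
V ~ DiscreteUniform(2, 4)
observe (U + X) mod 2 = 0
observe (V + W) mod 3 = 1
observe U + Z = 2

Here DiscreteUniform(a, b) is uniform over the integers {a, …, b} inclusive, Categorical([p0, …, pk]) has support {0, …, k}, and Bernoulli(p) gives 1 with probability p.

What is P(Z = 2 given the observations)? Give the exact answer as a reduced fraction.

P(Z = 2 | obs) = 5/17

Enumerate traces; 24 have nonzero weight after conditioning:
  (X=0, U=0, Z=2, Y=0, W=2, V=2) weight 1/720
  (X=0, U=0, Z=2, Y=0, W=3, V=4) weight 1/720
  (X=0, U=0, Z=2, Y=0, W=4, V=3) weight 1/720
  (X=0, U=0, Z=2, Y=0, W=5, V=2) weight 1/720
  (X=0, U=0, Z=2, Y=1, W=2, V=2) weight 1/2880
  (X=0, U=0, Z=2, Y=1, W=3, V=4) weight 1/2880
  (X=0, U=0, Z=2, Y=1, W=4, V=3) weight 1/2880
  (X=0, U=0, Z=2, Y=1, W=5, V=2) weight 1/2880
  (X=1, U=1, Z=1, Y=0, W=2, V=2) weight 1/525
  … 15 more
Group by Z:
  weight(Z=1) = 2/75
  weight(Z=2) = 1/90
Total weight = 2/75 + 1/90 = 17/450
P(Z=1 | obs) = 2/75 / 17/450 = 12/17
P(Z=2 | obs) = 1/90 / 17/450 = 5/17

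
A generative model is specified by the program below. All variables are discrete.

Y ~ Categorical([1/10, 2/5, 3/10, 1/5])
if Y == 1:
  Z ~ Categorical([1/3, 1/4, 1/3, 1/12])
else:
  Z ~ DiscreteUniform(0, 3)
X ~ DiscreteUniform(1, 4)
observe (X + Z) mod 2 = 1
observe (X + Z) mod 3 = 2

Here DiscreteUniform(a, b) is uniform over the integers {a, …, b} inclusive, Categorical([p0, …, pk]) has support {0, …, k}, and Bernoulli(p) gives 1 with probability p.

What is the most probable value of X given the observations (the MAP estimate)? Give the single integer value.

Enumerate traces; 12 have nonzero weight after conditioning:
  (Y=0, Z=1, X=4) weight 1/160
  (Y=0, Z=2, X=3) weight 1/160
  (Y=0, Z=3, X=2) weight 1/160
  (Y=1, Z=1, X=4) weight 1/40
  (Y=1, Z=2, X=3) weight 1/30
  (Y=1, Z=3, X=2) weight 1/120
  (Y=2, Z=1, X=4) weight 3/160
  (Y=2, Z=2, X=3) weight 3/160
  … 4 more
Group by X:
  weight(X=2) = 11/240
  weight(X=3) = 17/240
  weight(X=4) = 1/16
Total weight = 11/240 + 17/240 + 1/16 = 43/240
P(X=2 | obs) = 11/240 / 43/240 = 11/43
P(X=3 | obs) = 17/240 / 43/240 = 17/43
P(X=4 | obs) = 1/16 / 43/240 = 15/43
argmax = 3

argmax_v P(X = v | obs) = 3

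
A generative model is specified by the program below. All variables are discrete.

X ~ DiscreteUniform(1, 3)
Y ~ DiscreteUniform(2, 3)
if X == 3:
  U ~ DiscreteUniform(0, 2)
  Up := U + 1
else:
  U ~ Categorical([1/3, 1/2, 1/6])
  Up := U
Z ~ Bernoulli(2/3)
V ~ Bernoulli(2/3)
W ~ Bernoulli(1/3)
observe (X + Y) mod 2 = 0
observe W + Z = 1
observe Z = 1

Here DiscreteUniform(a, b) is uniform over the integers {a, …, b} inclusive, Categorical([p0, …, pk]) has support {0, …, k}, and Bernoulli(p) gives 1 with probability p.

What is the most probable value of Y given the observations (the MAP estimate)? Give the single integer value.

argmax_v P(Y = v | obs) = 3

Enumerate traces; 18 have nonzero weight after conditioning:
  (X=1, Y=3, U=0, Z=1, V=0, W=0) weight 2/243
  (X=1, Y=3, U=0, Z=1, V=1, W=0) weight 4/243
  (X=1, Y=3, U=1, Z=1, V=0, W=0) weight 1/81
  (X=1, Y=3, U=1, Z=1, V=1, W=0) weight 2/81
  (X=1, Y=3, U=2, Z=1, V=0, W=0) weight 1/243
  (X=1, Y=3, U=2, Z=1, V=1, W=0) weight 2/243
  (X=2, Y=2, U=0, Z=1, V=0, W=0) weight 2/243
  (X=2, Y=2, U=0, Z=1, V=1, W=0) weight 4/243
  … 10 more
Group by Y:
  weight(Y=2) = 2/27
  weight(Y=3) = 4/27
Total weight = 2/27 + 4/27 = 2/9
P(Y=2 | obs) = 2/27 / 2/9 = 1/3
P(Y=3 | obs) = 4/27 / 2/9 = 2/3
argmax = 3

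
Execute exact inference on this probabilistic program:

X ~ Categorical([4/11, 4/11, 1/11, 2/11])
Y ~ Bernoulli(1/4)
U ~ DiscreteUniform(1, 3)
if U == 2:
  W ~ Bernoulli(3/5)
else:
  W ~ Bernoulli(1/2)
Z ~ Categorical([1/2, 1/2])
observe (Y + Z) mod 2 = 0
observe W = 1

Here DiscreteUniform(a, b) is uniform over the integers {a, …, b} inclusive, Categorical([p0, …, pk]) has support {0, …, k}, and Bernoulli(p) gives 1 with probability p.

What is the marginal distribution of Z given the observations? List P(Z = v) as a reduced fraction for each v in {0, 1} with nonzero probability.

Enumerate traces; 24 have nonzero weight after conditioning:
  (X=0, Y=0, U=1, W=1, Z=0) weight 1/44
  (X=0, Y=0, U=2, W=1, Z=0) weight 3/110
  (X=0, Y=0, U=3, W=1, Z=0) weight 1/44
  (X=0, Y=1, U=1, W=1, Z=1) weight 1/132
  (X=0, Y=1, U=2, W=1, Z=1) weight 1/110
  (X=0, Y=1, U=3, W=1, Z=1) weight 1/132
  (X=1, Y=0, U=1, W=1, Z=0) weight 1/44
  (X=1, Y=0, U=2, W=1, Z=0) weight 3/110
  … 16 more
Group by Z:
  weight(Z=0) = 1/5
  weight(Z=1) = 1/15
Total weight = 1/5 + 1/15 = 4/15
P(Z=0 | obs) = 1/5 / 4/15 = 3/4
P(Z=1 | obs) = 1/15 / 4/15 = 1/4

P(Z=0) = 3/4, P(Z=1) = 1/4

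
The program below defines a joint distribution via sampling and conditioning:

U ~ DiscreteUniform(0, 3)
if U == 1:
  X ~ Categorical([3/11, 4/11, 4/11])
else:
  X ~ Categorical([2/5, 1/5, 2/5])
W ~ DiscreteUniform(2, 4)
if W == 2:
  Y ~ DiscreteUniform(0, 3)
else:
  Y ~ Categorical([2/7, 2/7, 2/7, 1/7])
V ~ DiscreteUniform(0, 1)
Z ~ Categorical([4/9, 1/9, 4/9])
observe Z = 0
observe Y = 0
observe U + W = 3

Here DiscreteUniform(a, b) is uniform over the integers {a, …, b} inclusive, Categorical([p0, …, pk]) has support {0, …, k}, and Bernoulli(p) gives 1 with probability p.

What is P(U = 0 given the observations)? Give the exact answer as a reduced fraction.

Enumerate traces; 12 have nonzero weight after conditioning:
  (U=0, X=0, W=3, Y=0, V=0, Z=0) weight 2/945
  (U=0, X=0, W=3, Y=0, V=1, Z=0) weight 2/945
  (U=0, X=1, W=3, Y=0, V=0, Z=0) weight 1/945
  (U=0, X=1, W=3, Y=0, V=1, Z=0) weight 1/945
  (U=0, X=2, W=3, Y=0, V=0, Z=0) weight 2/945
  (U=0, X=2, W=3, Y=0, V=1, Z=0) weight 2/945
  (U=1, X=0, W=2, Y=0, V=0, Z=0) weight 1/792
  (U=1, X=0, W=2, Y=0, V=1, Z=0) weight 1/792
  … 4 more
Group by U:
  weight(U=0) = 2/189
  weight(U=1) = 1/108
Total weight = 2/189 + 1/108 = 5/252
P(U=0 | obs) = 2/189 / 5/252 = 8/15
P(U=1 | obs) = 1/108 / 5/252 = 7/15

P(U = 0 | obs) = 8/15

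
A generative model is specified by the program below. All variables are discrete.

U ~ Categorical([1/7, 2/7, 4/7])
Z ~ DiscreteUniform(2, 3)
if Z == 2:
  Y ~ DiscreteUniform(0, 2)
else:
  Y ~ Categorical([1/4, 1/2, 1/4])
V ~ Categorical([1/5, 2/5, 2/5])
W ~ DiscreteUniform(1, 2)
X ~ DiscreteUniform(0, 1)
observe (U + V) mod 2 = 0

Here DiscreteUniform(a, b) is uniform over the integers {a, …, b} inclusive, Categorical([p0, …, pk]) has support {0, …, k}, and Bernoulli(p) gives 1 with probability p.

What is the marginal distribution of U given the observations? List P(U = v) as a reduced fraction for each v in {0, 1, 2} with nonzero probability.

Enumerate traces; 120 have nonzero weight after conditioning:
  (U=0, Z=2, Y=0, V=0, W=1, X=0) weight 1/840
  (U=0, Z=2, Y=0, V=0, W=1, X=1) weight 1/840
  (U=0, Z=2, Y=0, V=0, W=2, X=0) weight 1/840
  (U=0, Z=2, Y=0, V=0, W=2, X=1) weight 1/840
  (U=0, Z=2, Y=0, V=2, W=1, X=0) weight 1/420
  (U=0, Z=2, Y=0, V=2, W=1, X=1) weight 1/420
  (U=0, Z=2, Y=0, V=2, W=2, X=0) weight 1/420
  (U=0, Z=2, Y=0, V=2, W=2, X=1) weight 1/420
  (U=1, Z=2, Y=0, V=1, W=1, X=0) weight 1/210
  (U=2, Z=2, Y=0, V=0, W=1, X=0) weight 1/210
  … 110 more
Group by U:
  weight(U=0) = 3/35
  weight(U=1) = 4/35
  weight(U=2) = 12/35
Total weight = 3/35 + 4/35 + 12/35 = 19/35
P(U=0 | obs) = 3/35 / 19/35 = 3/19
P(U=1 | obs) = 4/35 / 19/35 = 4/19
P(U=2 | obs) = 12/35 / 19/35 = 12/19

P(U=0) = 3/19, P(U=1) = 4/19, P(U=2) = 12/19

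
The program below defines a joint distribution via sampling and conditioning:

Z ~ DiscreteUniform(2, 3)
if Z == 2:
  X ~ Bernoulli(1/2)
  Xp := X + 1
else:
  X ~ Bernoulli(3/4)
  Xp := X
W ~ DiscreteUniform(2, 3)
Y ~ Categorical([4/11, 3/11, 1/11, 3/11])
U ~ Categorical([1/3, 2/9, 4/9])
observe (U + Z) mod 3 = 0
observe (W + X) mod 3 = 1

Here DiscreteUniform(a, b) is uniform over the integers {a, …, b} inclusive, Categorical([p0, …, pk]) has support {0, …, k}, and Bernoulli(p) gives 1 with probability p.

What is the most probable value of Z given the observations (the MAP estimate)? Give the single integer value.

Enumerate traces; 8 have nonzero weight after conditioning:
  (Z=2, X=1, W=3, Y=0, U=1) weight 1/99
  (Z=2, X=1, W=3, Y=1, U=1) weight 1/132
  (Z=2, X=1, W=3, Y=2, U=1) weight 1/396
  (Z=2, X=1, W=3, Y=3, U=1) weight 1/132
  (Z=3, X=1, W=3, Y=0, U=0) weight 1/44
  (Z=3, X=1, W=3, Y=1, U=0) weight 3/176
  (Z=3, X=1, W=3, Y=2, U=0) weight 1/176
  (Z=3, X=1, W=3, Y=3, U=0) weight 3/176
Group by Z:
  weight(Z=2) = 1/36
  weight(Z=3) = 1/16
Total weight = 1/36 + 1/16 = 13/144
P(Z=2 | obs) = 1/36 / 13/144 = 4/13
P(Z=3 | obs) = 1/16 / 13/144 = 9/13
argmax = 3

argmax_v P(Z = v | obs) = 3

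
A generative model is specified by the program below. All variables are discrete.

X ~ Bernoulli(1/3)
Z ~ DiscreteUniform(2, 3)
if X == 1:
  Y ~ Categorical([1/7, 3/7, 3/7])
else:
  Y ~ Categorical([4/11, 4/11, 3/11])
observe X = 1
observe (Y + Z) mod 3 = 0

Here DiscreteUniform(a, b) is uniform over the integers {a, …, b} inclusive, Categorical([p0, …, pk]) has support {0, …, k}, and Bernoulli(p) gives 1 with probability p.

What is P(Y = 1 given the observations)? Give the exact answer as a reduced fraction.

P(Y = 1 | obs) = 3/4

Enumerate traces; 2 have nonzero weight after conditioning:
  (X=1, Z=2, Y=1) weight 1/14
  (X=1, Z=3, Y=0) weight 1/42
Group by Y:
  weight(Y=0) = 1/42
  weight(Y=1) = 1/14
Total weight = 1/42 + 1/14 = 2/21
P(Y=0 | obs) = 1/42 / 2/21 = 1/4
P(Y=1 | obs) = 1/14 / 2/21 = 3/4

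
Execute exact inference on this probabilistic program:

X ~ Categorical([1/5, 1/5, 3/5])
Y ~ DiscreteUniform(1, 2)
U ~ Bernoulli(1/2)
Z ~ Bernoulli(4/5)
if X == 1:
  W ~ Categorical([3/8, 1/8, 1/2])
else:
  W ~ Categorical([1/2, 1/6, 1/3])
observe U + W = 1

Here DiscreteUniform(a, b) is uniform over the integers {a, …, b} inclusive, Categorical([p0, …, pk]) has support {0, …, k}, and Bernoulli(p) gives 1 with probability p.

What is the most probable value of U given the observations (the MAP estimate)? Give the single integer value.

argmax_v P(U = v | obs) = 1

Enumerate traces; 24 have nonzero weight after conditioning:
  (X=0, Y=1, U=0, Z=0, W=1) weight 1/600
  (X=0, Y=1, U=0, Z=1, W=1) weight 1/150
  (X=0, Y=1, U=1, Z=0, W=0) weight 1/200
  (X=0, Y=1, U=1, Z=1, W=0) weight 1/50
  (X=0, Y=2, U=0, Z=0, W=1) weight 1/600
  (X=0, Y=2, U=0, Z=1, W=1) weight 1/150
  (X=0, Y=2, U=1, Z=0, W=0) weight 1/200
  (X=0, Y=2, U=1, Z=1, W=0) weight 1/50
  … 16 more
Group by U:
  weight(U=0) = 19/240
  weight(U=1) = 19/80
Total weight = 19/240 + 19/80 = 19/60
P(U=0 | obs) = 19/240 / 19/60 = 1/4
P(U=1 | obs) = 19/80 / 19/60 = 3/4
argmax = 1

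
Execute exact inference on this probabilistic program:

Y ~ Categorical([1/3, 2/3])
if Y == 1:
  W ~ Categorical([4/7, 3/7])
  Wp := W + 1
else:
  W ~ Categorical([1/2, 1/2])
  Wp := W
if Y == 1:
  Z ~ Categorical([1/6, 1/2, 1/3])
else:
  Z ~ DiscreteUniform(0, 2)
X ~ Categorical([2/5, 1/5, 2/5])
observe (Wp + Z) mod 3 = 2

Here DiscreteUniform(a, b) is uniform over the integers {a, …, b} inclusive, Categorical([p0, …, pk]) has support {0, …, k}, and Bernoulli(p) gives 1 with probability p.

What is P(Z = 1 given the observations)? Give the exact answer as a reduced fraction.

Enumerate traces; 12 have nonzero weight after conditioning:
  (Y=0, W=0, Z=2, X=0) weight 1/45
  (Y=0, W=0, Z=2, X=1) weight 1/90
  (Y=0, W=0, Z=2, X=2) weight 1/45
  (Y=0, W=1, Z=1, X=0) weight 1/45
  (Y=0, W=1, Z=1, X=1) weight 1/90
  (Y=0, W=1, Z=1, X=2) weight 1/45
  (Y=1, W=0, Z=1, X=0) weight 8/105
  (Y=1, W=0, Z=1, X=1) weight 4/105
  (Y=1, W=1, Z=0, X=0) weight 2/105
  … 3 more
Group by Z:
  weight(Z=0) = 1/21
  weight(Z=1) = 31/126
  weight(Z=2) = 1/18
Total weight = 1/21 + 31/126 + 1/18 = 22/63
P(Z=0 | obs) = 1/21 / 22/63 = 3/22
P(Z=1 | obs) = 31/126 / 22/63 = 31/44
P(Z=2 | obs) = 1/18 / 22/63 = 7/44

P(Z = 1 | obs) = 31/44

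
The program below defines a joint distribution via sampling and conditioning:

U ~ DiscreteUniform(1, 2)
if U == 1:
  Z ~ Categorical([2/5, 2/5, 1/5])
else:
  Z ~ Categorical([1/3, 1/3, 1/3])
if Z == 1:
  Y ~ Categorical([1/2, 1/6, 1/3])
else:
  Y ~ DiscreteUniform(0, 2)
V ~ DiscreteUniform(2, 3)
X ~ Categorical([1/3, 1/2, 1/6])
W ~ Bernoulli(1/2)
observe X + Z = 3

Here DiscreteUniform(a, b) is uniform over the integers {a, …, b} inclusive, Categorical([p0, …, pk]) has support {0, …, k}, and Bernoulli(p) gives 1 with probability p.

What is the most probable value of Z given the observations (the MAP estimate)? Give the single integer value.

Enumerate traces; 48 have nonzero weight after conditioning:
  (U=1, Z=1, Y=0, V=2, X=2, W=0) weight 1/240
  (U=1, Z=1, Y=0, V=2, X=2, W=1) weight 1/240
  (U=1, Z=1, Y=0, V=3, X=2, W=0) weight 1/240
  (U=1, Z=1, Y=0, V=3, X=2, W=1) weight 1/240
  (U=1, Z=1, Y=1, V=2, X=2, W=0) weight 1/720
  (U=1, Z=1, Y=1, V=2, X=2, W=1) weight 1/720
  (U=1, Z=1, Y=1, V=3, X=2, W=0) weight 1/720
  (U=1, Z=1, Y=1, V=3, X=2, W=1) weight 1/720
  (U=1, Z=2, Y=0, V=2, X=1, W=0) weight 1/240
  … 39 more
Group by Z:
  weight(Z=1) = 11/180
  weight(Z=2) = 2/15
Total weight = 11/180 + 2/15 = 7/36
P(Z=1 | obs) = 11/180 / 7/36 = 11/35
P(Z=2 | obs) = 2/15 / 7/36 = 24/35
argmax = 2

argmax_v P(Z = v | obs) = 2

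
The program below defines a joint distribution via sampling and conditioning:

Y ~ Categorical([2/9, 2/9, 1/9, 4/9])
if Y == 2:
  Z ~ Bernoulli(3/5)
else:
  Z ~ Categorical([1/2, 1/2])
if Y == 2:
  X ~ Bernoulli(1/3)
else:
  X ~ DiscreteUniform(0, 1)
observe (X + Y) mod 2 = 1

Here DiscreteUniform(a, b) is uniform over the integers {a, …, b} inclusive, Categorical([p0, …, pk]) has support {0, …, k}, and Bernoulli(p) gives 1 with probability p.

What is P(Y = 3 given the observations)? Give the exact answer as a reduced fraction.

P(Y = 3 | obs) = 6/13

Enumerate traces; 8 have nonzero weight after conditioning:
  (Y=0, Z=0, X=1) weight 1/18
  (Y=0, Z=1, X=1) weight 1/18
  (Y=1, Z=0, X=0) weight 1/18
  (Y=1, Z=1, X=0) weight 1/18
  (Y=2, Z=0, X=1) weight 2/135
  (Y=2, Z=1, X=1) weight 1/45
  (Y=3, Z=0, X=0) weight 1/9
  (Y=3, Z=1, X=0) weight 1/9
Group by Y:
  weight(Y=0) = 1/9
  weight(Y=1) = 1/9
  weight(Y=2) = 1/27
  weight(Y=3) = 2/9
Total weight = 1/9 + 1/9 + 1/27 + 2/9 = 13/27
P(Y=0 | obs) = 1/9 / 13/27 = 3/13
P(Y=1 | obs) = 1/9 / 13/27 = 3/13
P(Y=2 | obs) = 1/27 / 13/27 = 1/13
P(Y=3 | obs) = 2/9 / 13/27 = 6/13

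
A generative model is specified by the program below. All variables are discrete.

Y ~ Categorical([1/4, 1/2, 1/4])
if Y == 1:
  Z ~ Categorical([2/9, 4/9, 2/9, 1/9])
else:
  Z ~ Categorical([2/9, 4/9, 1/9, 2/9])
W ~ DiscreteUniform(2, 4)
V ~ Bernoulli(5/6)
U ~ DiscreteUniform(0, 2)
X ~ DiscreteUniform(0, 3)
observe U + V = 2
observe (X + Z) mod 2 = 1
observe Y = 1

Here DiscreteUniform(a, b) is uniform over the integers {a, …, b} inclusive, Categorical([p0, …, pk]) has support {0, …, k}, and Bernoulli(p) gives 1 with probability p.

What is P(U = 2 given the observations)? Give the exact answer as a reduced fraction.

P(U = 2 | obs) = 1/6

Enumerate traces; 48 have nonzero weight after conditioning:
  (Y=1, Z=0, W=2, V=0, U=2, X=1) weight 1/1944
  (Y=1, Z=0, W=2, V=0, U=2, X=3) weight 1/1944
  (Y=1, Z=0, W=2, V=1, U=1, X=1) weight 5/1944
  (Y=1, Z=0, W=2, V=1, U=1, X=3) weight 5/1944
  (Y=1, Z=0, W=3, V=0, U=2, X=1) weight 1/1944
  (Y=1, Z=0, W=3, V=0, U=2, X=3) weight 1/1944
  (Y=1, Z=0, W=3, V=1, U=1, X=1) weight 5/1944
  (Y=1, Z=0, W=3, V=1, U=1, X=3) weight 5/1944
  … 40 more
Group by U:
  weight(U=1) = 5/72
  weight(U=2) = 1/72
Total weight = 5/72 + 1/72 = 1/12
P(U=1 | obs) = 5/72 / 1/12 = 5/6
P(U=2 | obs) = 1/72 / 1/12 = 1/6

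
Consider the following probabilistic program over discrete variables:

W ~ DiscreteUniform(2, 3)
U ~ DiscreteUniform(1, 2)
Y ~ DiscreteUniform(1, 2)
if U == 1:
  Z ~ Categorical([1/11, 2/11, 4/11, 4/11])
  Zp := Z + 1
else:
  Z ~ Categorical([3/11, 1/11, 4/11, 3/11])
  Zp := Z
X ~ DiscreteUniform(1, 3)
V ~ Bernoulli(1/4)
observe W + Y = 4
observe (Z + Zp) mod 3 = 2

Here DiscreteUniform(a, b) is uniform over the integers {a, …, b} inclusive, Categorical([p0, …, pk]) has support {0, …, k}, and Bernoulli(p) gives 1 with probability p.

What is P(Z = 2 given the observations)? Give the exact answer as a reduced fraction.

Enumerate traces; 24 have nonzero weight after conditioning:
  (W=2, U=1, Y=2, Z=2, X=1, V=0) weight 1/88
  (W=2, U=1, Y=2, Z=2, X=1, V=1) weight 1/264
  (W=2, U=1, Y=2, Z=2, X=2, V=0) weight 1/88
  (W=2, U=1, Y=2, Z=2, X=2, V=1) weight 1/264
  (W=2, U=1, Y=2, Z=2, X=3, V=0) weight 1/88
  (W=2, U=1, Y=2, Z=2, X=3, V=1) weight 1/264
  (W=2, U=2, Y=2, Z=1, X=1, V=0) weight 1/352
  (W=2, U=2, Y=2, Z=1, X=1, V=1) weight 1/1056
  … 16 more
Group by Z:
  weight(Z=1) = 1/44
  weight(Z=2) = 1/11
Total weight = 1/44 + 1/11 = 5/44
P(Z=1 | obs) = 1/44 / 5/44 = 1/5
P(Z=2 | obs) = 1/11 / 5/44 = 4/5

P(Z = 2 | obs) = 4/5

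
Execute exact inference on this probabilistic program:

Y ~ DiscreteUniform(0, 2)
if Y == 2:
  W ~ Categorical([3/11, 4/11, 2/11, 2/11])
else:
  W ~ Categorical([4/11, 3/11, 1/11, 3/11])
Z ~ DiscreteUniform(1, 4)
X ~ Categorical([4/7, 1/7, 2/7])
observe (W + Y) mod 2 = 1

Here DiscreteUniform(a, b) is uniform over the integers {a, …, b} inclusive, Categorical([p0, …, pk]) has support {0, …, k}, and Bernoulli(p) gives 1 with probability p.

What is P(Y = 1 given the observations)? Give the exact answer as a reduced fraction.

Enumerate traces; 72 have nonzero weight after conditioning:
  (Y=0, W=1, Z=1, X=0) weight 1/77
  (Y=0, W=1, Z=1, X=1) weight 1/308
  (Y=0, W=1, Z=1, X=2) weight 1/154
  (Y=0, W=1, Z=2, X=0) weight 1/77
  (Y=0, W=1, Z=2, X=1) weight 1/308
  (Y=0, W=1, Z=2, X=2) weight 1/154
  (Y=0, W=1, Z=3, X=0) weight 1/77
  (Y=0, W=1, Z=3, X=1) weight 1/308
  (Y=1, W=0, Z=1, X=0) weight 4/231
  (Y=2, W=1, Z=1, X=0) weight 4/231
  … 62 more
Group by Y:
  weight(Y=0) = 2/11
  weight(Y=1) = 5/33
  weight(Y=2) = 2/11
Total weight = 2/11 + 5/33 + 2/11 = 17/33
P(Y=0 | obs) = 2/11 / 17/33 = 6/17
P(Y=1 | obs) = 5/33 / 17/33 = 5/17
P(Y=2 | obs) = 2/11 / 17/33 = 6/17

P(Y = 1 | obs) = 5/17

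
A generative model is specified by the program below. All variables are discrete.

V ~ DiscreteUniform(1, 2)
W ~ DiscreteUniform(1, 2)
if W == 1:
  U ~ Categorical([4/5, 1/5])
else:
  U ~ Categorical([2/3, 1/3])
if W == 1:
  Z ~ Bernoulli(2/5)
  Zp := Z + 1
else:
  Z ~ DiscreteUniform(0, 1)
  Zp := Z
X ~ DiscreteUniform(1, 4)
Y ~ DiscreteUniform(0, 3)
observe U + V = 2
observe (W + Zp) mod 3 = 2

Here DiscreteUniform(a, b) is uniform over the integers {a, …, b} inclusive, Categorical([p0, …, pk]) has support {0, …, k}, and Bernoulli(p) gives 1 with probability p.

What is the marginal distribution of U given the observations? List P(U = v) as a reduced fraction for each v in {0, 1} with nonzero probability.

P(U=0) = 122/165, P(U=1) = 43/165

Enumerate traces; 64 have nonzero weight after conditioning:
  (V=1, W=1, U=1, Z=0, X=1, Y=0) weight 3/1600
  (V=1, W=1, U=1, Z=0, X=1, Y=1) weight 3/1600
  (V=1, W=1, U=1, Z=0, X=1, Y=2) weight 3/1600
  (V=1, W=1, U=1, Z=0, X=1, Y=3) weight 3/1600
  (V=1, W=1, U=1, Z=0, X=2, Y=0) weight 3/1600
  (V=1, W=1, U=1, Z=0, X=2, Y=1) weight 3/1600
  (V=1, W=1, U=1, Z=0, X=2, Y=2) weight 3/1600
  (V=1, W=1, U=1, Z=0, X=2, Y=3) weight 3/1600
  (V=2, W=1, U=0, Z=0, X=1, Y=0) weight 3/400
  … 55 more
Group by U:
  weight(U=0) = 61/300
  weight(U=1) = 43/600
Total weight = 61/300 + 43/600 = 11/40
P(U=0 | obs) = 61/300 / 11/40 = 122/165
P(U=1 | obs) = 43/600 / 11/40 = 43/165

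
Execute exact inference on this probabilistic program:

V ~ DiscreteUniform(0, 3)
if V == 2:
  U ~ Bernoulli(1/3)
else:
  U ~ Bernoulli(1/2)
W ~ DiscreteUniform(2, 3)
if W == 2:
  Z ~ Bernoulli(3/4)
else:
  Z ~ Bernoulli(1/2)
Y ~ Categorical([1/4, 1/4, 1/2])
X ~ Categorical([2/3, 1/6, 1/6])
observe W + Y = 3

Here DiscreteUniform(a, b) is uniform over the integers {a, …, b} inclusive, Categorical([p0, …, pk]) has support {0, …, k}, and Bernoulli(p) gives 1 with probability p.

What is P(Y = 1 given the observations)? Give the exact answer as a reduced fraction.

P(Y = 1 | obs) = 1/2

Enumerate traces; 96 have nonzero weight after conditioning:
  (V=0, U=0, W=2, Z=0, Y=1, X=0) weight 1/384
  (V=0, U=0, W=2, Z=0, Y=1, X=1) weight 1/1536
  (V=0, U=0, W=2, Z=0, Y=1, X=2) weight 1/1536
  (V=0, U=0, W=2, Z=1, Y=1, X=0) weight 1/128
  (V=0, U=0, W=2, Z=1, Y=1, X=1) weight 1/512
  (V=0, U=0, W=2, Z=1, Y=1, X=2) weight 1/512
  (V=0, U=0, W=3, Z=0, Y=0, X=0) weight 1/192
  (V=0, U=0, W=3, Z=0, Y=0, X=1) weight 1/768
  … 88 more
Group by Y:
  weight(Y=0) = 1/8
  weight(Y=1) = 1/8
Total weight = 1/8 + 1/8 = 1/4
P(Y=0 | obs) = 1/8 / 1/4 = 1/2
P(Y=1 | obs) = 1/8 / 1/4 = 1/2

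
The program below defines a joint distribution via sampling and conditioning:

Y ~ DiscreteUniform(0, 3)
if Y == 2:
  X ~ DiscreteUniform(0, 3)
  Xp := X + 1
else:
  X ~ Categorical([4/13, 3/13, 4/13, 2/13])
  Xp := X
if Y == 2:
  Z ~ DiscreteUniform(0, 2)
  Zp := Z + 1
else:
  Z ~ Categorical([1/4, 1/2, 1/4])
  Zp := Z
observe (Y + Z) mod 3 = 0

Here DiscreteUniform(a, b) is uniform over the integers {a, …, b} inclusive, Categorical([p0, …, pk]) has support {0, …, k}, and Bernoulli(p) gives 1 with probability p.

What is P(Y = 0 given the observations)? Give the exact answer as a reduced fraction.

P(Y = 0 | obs) = 3/13

Enumerate traces; 16 have nonzero weight after conditioning:
  (Y=0, X=0, Z=0) weight 1/52
  (Y=0, X=1, Z=0) weight 3/208
  (Y=0, X=2, Z=0) weight 1/52
  (Y=0, X=3, Z=0) weight 1/104
  (Y=1, X=0, Z=2) weight 1/52
  (Y=1, X=1, Z=2) weight 3/208
  (Y=1, X=2, Z=2) weight 1/52
  (Y=1, X=3, Z=2) weight 1/104
  (Y=2, X=0, Z=1) weight 1/48
  (Y=3, X=0, Z=0) weight 1/52
  … 6 more
Group by Y:
  weight(Y=0) = 1/16
  weight(Y=1) = 1/16
  weight(Y=2) = 1/12
  weight(Y=3) = 1/16
Total weight = 1/16 + 1/16 + 1/12 + 1/16 = 13/48
P(Y=0 | obs) = 1/16 / 13/48 = 3/13
P(Y=1 | obs) = 1/16 / 13/48 = 3/13
P(Y=2 | obs) = 1/12 / 13/48 = 4/13
P(Y=3 | obs) = 1/16 / 13/48 = 3/13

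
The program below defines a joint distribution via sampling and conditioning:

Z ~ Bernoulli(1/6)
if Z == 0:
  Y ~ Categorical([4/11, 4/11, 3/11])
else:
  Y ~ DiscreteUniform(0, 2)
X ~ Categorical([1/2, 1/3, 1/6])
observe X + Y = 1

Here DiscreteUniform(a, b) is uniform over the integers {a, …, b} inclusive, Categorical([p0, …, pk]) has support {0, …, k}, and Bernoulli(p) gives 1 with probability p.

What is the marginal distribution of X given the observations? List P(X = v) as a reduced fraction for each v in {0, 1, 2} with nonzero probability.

Enumerate traces; 4 have nonzero weight after conditioning:
  (Z=0, Y=0, X=1) weight 10/99
  (Z=0, Y=1, X=0) weight 5/33
  (Z=1, Y=0, X=1) weight 1/54
  (Z=1, Y=1, X=0) weight 1/36
Group by X:
  weight(X=0) = 71/396
  weight(X=1) = 71/594
Total weight = 71/396 + 71/594 = 355/1188
P(X=0 | obs) = 71/396 / 355/1188 = 3/5
P(X=1 | obs) = 71/594 / 355/1188 = 2/5

P(X=0) = 3/5, P(X=1) = 2/5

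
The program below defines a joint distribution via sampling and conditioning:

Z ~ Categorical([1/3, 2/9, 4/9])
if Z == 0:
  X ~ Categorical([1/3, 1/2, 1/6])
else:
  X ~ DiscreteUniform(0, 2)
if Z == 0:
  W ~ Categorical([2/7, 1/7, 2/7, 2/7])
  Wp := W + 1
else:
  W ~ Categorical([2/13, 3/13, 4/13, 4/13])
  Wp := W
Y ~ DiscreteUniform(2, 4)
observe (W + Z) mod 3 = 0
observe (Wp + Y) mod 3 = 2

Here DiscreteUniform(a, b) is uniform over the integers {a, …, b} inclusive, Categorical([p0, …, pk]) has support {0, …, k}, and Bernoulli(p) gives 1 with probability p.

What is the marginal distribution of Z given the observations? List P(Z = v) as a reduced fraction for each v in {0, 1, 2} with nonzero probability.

P(Z=0) = 39/74, P(Z=1) = 7/37, P(Z=2) = 21/74

Enumerate traces; 12 have nonzero weight after conditioning:
  (Z=0, X=0, W=0, Y=4) weight 2/189
  (Z=0, X=0, W=3, Y=4) weight 2/189
  (Z=0, X=1, W=0, Y=4) weight 1/63
  (Z=0, X=1, W=3, Y=4) weight 1/63
  (Z=0, X=2, W=0, Y=4) weight 1/189
  (Z=0, X=2, W=3, Y=4) weight 1/189
  (Z=1, X=0, W=2, Y=3) weight 8/1053
  (Z=1, X=1, W=2, Y=3) weight 8/1053
  (Z=2, X=0, W=1, Y=4) weight 4/351
  … 3 more
Group by Z:
  weight(Z=0) = 4/63
  weight(Z=1) = 8/351
  weight(Z=2) = 4/117
Total weight = 4/63 + 8/351 + 4/117 = 296/2457
P(Z=0 | obs) = 4/63 / 296/2457 = 39/74
P(Z=1 | obs) = 8/351 / 296/2457 = 7/37
P(Z=2 | obs) = 4/117 / 296/2457 = 21/74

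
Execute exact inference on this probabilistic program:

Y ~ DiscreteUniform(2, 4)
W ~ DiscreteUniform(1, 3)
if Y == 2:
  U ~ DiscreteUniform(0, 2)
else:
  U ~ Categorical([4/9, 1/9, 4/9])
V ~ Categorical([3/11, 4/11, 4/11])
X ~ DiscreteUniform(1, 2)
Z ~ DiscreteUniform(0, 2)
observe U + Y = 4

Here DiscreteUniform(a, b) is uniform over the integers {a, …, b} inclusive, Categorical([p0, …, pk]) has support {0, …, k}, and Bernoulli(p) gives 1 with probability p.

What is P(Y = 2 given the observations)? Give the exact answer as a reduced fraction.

Enumerate traces; 162 have nonzero weight after conditioning:
  (Y=2, W=1, U=2, V=0, X=1, Z=0) weight 1/594
  (Y=2, W=1, U=2, V=0, X=1, Z=1) weight 1/594
  (Y=2, W=1, U=2, V=0, X=1, Z=2) weight 1/594
  (Y=2, W=1, U=2, V=0, X=2, Z=0) weight 1/594
  (Y=2, W=1, U=2, V=0, X=2, Z=1) weight 1/594
  (Y=2, W=1, U=2, V=0, X=2, Z=2) weight 1/594
  (Y=2, W=1, U=2, V=1, X=1, Z=0) weight 2/891
  (Y=2, W=1, U=2, V=1, X=1, Z=1) weight 2/891
  (Y=3, W=1, U=1, V=0, X=1, Z=0) weight 1/1782
  (Y=4, W=1, U=0, V=0, X=1, Z=0) weight 2/891
  … 152 more
Group by Y:
  weight(Y=2) = 1/9
  weight(Y=3) = 1/27
  weight(Y=4) = 4/27
Total weight = 1/9 + 1/27 + 4/27 = 8/27
P(Y=2 | obs) = 1/9 / 8/27 = 3/8
P(Y=3 | obs) = 1/27 / 8/27 = 1/8
P(Y=4 | obs) = 4/27 / 8/27 = 1/2

P(Y = 2 | obs) = 3/8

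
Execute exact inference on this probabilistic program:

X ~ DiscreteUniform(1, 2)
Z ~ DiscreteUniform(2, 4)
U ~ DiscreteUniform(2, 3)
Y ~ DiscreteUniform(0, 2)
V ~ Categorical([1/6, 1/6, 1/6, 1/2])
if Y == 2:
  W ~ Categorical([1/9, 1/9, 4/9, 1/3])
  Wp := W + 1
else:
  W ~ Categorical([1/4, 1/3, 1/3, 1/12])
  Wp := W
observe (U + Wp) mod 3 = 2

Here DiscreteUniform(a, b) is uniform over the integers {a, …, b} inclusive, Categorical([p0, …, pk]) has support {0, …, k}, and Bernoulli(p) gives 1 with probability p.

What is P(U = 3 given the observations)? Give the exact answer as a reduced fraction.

Enumerate traces; 192 have nonzero weight after conditioning:
  (X=1, Z=2, U=2, Y=0, V=0, W=0) weight 1/864
  (X=1, Z=2, U=2, Y=0, V=0, W=3) weight 1/2592
  (X=1, Z=2, U=2, Y=0, V=1, W=0) weight 1/864
  (X=1, Z=2, U=2, Y=0, V=1, W=3) weight 1/2592
  (X=1, Z=2, U=2, Y=0, V=2, W=0) weight 1/864
  (X=1, Z=2, U=2, Y=0, V=2, W=3) weight 1/2592
  (X=1, Z=2, U=2, Y=0, V=3, W=0) weight 1/288
  (X=1, Z=2, U=2, Y=0, V=3, W=3) weight 1/864
  (X=1, Z=2, U=3, Y=0, V=0, W=2) weight 1/648
  … 183 more
Group by U:
  weight(U=2) = 5/27
  weight(U=3) = 7/54
Total weight = 5/27 + 7/54 = 17/54
P(U=2 | obs) = 5/27 / 17/54 = 10/17
P(U=3 | obs) = 7/54 / 17/54 = 7/17

P(U = 3 | obs) = 7/17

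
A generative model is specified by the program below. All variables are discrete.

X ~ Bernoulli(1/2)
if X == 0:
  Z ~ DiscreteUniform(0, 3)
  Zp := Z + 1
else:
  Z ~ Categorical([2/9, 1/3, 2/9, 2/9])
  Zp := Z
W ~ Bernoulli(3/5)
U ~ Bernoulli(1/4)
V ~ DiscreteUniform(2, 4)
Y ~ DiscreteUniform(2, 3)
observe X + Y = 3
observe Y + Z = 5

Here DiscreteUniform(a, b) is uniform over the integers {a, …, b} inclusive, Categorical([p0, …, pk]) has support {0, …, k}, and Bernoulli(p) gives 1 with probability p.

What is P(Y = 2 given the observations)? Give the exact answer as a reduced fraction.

Enumerate traces; 24 have nonzero weight after conditioning:
  (X=0, Z=2, W=0, U=0, V=2, Y=3) weight 1/160
  (X=0, Z=2, W=0, U=0, V=3, Y=3) weight 1/160
  (X=0, Z=2, W=0, U=0, V=4, Y=3) weight 1/160
  (X=0, Z=2, W=0, U=1, V=2, Y=3) weight 1/480
  (X=0, Z=2, W=0, U=1, V=3, Y=3) weight 1/480
  (X=0, Z=2, W=0, U=1, V=4, Y=3) weight 1/480
  (X=0, Z=2, W=1, U=0, V=2, Y=3) weight 3/320
  (X=0, Z=2, W=1, U=0, V=3, Y=3) weight 3/320
  (X=1, Z=3, W=0, U=0, V=2, Y=2) weight 1/180
  … 15 more
Group by Y:
  weight(Y=2) = 1/18
  weight(Y=3) = 1/16
Total weight = 1/18 + 1/16 = 17/144
P(Y=2 | obs) = 1/18 / 17/144 = 8/17
P(Y=3 | obs) = 1/16 / 17/144 = 9/17

P(Y = 2 | obs) = 8/17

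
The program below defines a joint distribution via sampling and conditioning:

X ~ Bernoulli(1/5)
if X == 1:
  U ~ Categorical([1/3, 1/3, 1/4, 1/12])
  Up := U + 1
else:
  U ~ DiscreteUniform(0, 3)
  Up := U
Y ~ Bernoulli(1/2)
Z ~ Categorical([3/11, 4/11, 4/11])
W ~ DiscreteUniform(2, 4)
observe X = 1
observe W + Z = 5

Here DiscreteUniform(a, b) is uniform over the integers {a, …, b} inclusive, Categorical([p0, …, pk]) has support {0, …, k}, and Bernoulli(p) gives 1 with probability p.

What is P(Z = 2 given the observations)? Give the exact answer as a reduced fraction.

Enumerate traces; 16 have nonzero weight after conditioning:
  (X=1, U=0, Y=0, Z=1, W=4) weight 2/495
  (X=1, U=0, Y=0, Z=2, W=3) weight 2/495
  (X=1, U=0, Y=1, Z=1, W=4) weight 2/495
  (X=1, U=0, Y=1, Z=2, W=3) weight 2/495
  (X=1, U=1, Y=0, Z=1, W=4) weight 2/495
  (X=1, U=1, Y=0, Z=2, W=3) weight 2/495
  (X=1, U=1, Y=1, Z=1, W=4) weight 2/495
  (X=1, U=1, Y=1, Z=2, W=3) weight 2/495
  … 8 more
Group by Z:
  weight(Z=1) = 4/165
  weight(Z=2) = 4/165
Total weight = 4/165 + 4/165 = 8/165
P(Z=1 | obs) = 4/165 / 8/165 = 1/2
P(Z=2 | obs) = 4/165 / 8/165 = 1/2

P(Z = 2 | obs) = 1/2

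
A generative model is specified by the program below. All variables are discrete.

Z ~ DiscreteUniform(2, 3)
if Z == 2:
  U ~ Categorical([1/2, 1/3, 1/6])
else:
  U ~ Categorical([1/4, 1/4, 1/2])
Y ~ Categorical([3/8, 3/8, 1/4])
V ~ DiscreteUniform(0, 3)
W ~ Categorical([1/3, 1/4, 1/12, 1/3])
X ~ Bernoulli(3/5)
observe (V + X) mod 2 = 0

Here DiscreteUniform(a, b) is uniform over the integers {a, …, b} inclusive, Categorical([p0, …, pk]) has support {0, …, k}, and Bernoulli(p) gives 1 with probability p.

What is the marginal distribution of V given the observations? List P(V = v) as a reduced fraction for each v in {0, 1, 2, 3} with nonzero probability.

Enumerate traces; 288 have nonzero weight after conditioning:
  (Z=2, U=0, Y=0, V=0, W=0, X=0) weight 1/320
  (Z=2, U=0, Y=0, V=0, W=1, X=0) weight 3/1280
  (Z=2, U=0, Y=0, V=0, W=2, X=0) weight 1/1280
  (Z=2, U=0, Y=0, V=0, W=3, X=0) weight 1/320
  (Z=2, U=0, Y=0, V=1, W=0, X=1) weight 3/640
  (Z=2, U=0, Y=0, V=1, W=1, X=1) weight 9/2560
  (Z=2, U=0, Y=0, V=1, W=2, X=1) weight 3/2560
  (Z=2, U=0, Y=0, V=1, W=3, X=1) weight 3/640
  (Z=2, U=0, Y=0, V=2, W=0, X=0) weight 1/320
  (Z=2, U=0, Y=0, V=3, W=0, X=1) weight 3/640
  … 278 more
Group by V:
  weight(V=0) = 1/10
  weight(V=1) = 3/20
  weight(V=2) = 1/10
  weight(V=3) = 3/20
Total weight = 1/10 + 3/20 + 1/10 + 3/20 = 1/2
P(V=0 | obs) = 1/10 / 1/2 = 1/5
P(V=1 | obs) = 3/20 / 1/2 = 3/10
P(V=2 | obs) = 1/10 / 1/2 = 1/5
P(V=3 | obs) = 3/20 / 1/2 = 3/10

P(V=0) = 1/5, P(V=1) = 3/10, P(V=2) = 1/5, P(V=3) = 3/10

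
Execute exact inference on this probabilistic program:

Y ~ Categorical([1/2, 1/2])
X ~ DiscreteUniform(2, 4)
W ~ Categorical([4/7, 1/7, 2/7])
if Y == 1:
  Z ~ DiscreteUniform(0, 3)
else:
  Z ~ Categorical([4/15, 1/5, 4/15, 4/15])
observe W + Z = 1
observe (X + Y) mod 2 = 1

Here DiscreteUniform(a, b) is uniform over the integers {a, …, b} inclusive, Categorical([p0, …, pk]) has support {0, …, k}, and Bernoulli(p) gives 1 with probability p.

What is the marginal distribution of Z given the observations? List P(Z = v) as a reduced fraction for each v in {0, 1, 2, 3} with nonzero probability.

Enumerate traces; 6 have nonzero weight after conditioning:
  (Y=0, X=3, W=0, Z=1) weight 2/105
  (Y=0, X=3, W=1, Z=0) weight 2/315
  (Y=1, X=2, W=0, Z=1) weight 1/42
  (Y=1, X=2, W=1, Z=0) weight 1/168
  (Y=1, X=4, W=0, Z=1) weight 1/42
  (Y=1, X=4, W=1, Z=0) weight 1/168
Group by Z:
  weight(Z=0) = 23/1260
  weight(Z=1) = 1/15
Total weight = 23/1260 + 1/15 = 107/1260
P(Z=0 | obs) = 23/1260 / 107/1260 = 23/107
P(Z=1 | obs) = 1/15 / 107/1260 = 84/107

P(Z=0) = 23/107, P(Z=1) = 84/107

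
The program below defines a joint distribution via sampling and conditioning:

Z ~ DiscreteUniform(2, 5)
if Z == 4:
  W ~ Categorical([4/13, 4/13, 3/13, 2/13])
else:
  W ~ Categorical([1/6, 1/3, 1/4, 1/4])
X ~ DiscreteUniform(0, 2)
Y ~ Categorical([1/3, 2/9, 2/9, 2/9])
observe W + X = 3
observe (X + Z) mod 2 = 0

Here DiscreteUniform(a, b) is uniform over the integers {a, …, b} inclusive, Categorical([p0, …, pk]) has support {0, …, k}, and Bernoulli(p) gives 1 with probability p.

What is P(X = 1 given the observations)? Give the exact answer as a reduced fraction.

Enumerate traces; 24 have nonzero weight after conditioning:
  (Z=2, W=1, X=2, Y=0) weight 1/108
  (Z=2, W=1, X=2, Y=1) weight 1/162
  (Z=2, W=1, X=2, Y=2) weight 1/162
  (Z=2, W=1, X=2, Y=3) weight 1/162
  (Z=2, W=3, X=0, Y=0) weight 1/144
  (Z=2, W=3, X=0, Y=1) weight 1/216
  (Z=2, W=3, X=0, Y=2) weight 1/216
  (Z=2, W=3, X=0, Y=3) weight 1/216
  (Z=3, W=2, X=1, Y=0) weight 1/144
  … 15 more
Group by X:
  weight(X=0) = 7/208
  weight(X=1) = 1/24
  weight(X=2) = 25/468
Total weight = 7/208 + 1/24 + 25/468 = 241/1872
P(X=0 | obs) = 7/208 / 241/1872 = 63/241
P(X=1 | obs) = 1/24 / 241/1872 = 78/241
P(X=2 | obs) = 25/468 / 241/1872 = 100/241

P(X = 1 | obs) = 78/241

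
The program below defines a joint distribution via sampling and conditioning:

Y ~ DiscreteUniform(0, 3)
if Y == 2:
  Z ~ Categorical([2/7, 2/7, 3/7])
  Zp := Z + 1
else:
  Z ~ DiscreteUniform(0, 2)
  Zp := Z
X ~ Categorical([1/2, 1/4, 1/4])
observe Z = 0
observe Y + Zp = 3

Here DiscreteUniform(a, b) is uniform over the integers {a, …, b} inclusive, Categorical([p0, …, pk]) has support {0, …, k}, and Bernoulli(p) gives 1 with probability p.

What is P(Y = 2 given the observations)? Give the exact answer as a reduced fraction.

P(Y = 2 | obs) = 6/13

Enumerate traces; 6 have nonzero weight after conditioning:
  (Y=2, Z=0, X=0) weight 1/28
  (Y=2, Z=0, X=1) weight 1/56
  (Y=2, Z=0, X=2) weight 1/56
  (Y=3, Z=0, X=0) weight 1/24
  (Y=3, Z=0, X=1) weight 1/48
  (Y=3, Z=0, X=2) weight 1/48
Group by Y:
  weight(Y=2) = 1/14
  weight(Y=3) = 1/12
Total weight = 1/14 + 1/12 = 13/84
P(Y=2 | obs) = 1/14 / 13/84 = 6/13
P(Y=3 | obs) = 1/12 / 13/84 = 7/13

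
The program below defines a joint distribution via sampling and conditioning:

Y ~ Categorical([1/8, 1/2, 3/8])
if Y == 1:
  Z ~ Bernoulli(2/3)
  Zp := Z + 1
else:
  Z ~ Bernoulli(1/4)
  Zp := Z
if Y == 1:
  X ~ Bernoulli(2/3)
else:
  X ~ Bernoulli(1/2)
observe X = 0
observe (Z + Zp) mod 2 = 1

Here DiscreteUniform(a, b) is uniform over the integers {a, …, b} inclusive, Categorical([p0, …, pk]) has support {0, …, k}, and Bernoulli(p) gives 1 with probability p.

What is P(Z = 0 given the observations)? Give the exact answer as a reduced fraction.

P(Z = 0 | obs) = 1/3

Enumerate traces; 2 have nonzero weight after conditioning:
  (Y=1, Z=0, X=0) weight 1/18
  (Y=1, Z=1, X=0) weight 1/9
Group by Z:
  weight(Z=0) = 1/18
  weight(Z=1) = 1/9
Total weight = 1/18 + 1/9 = 1/6
P(Z=0 | obs) = 1/18 / 1/6 = 1/3
P(Z=1 | obs) = 1/9 / 1/6 = 2/3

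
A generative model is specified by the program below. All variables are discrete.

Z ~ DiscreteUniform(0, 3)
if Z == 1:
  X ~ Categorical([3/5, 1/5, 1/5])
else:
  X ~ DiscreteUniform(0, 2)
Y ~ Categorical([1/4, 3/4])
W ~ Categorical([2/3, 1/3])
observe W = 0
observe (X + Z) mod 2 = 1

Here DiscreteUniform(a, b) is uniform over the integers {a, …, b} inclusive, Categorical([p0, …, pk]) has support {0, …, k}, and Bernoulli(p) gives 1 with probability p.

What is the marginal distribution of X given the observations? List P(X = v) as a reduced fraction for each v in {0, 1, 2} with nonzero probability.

Enumerate traces; 12 have nonzero weight after conditioning:
  (Z=0, X=1, Y=0, W=0) weight 1/72
  (Z=0, X=1, Y=1, W=0) weight 1/24
  (Z=1, X=0, Y=0, W=0) weight 1/40
  (Z=1, X=0, Y=1, W=0) weight 3/40
  (Z=1, X=2, Y=0, W=0) weight 1/120
  (Z=1, X=2, Y=1, W=0) weight 1/40
  (Z=2, X=1, Y=0, W=0) weight 1/72
  (Z=2, X=1, Y=1, W=0) weight 1/24
  … 4 more
Group by X:
  weight(X=0) = 7/45
  weight(X=1) = 1/9
  weight(X=2) = 4/45
Total weight = 7/45 + 1/9 + 4/45 = 16/45
P(X=0 | obs) = 7/45 / 16/45 = 7/16
P(X=1 | obs) = 1/9 / 16/45 = 5/16
P(X=2 | obs) = 4/45 / 16/45 = 1/4

P(X=0) = 7/16, P(X=1) = 5/16, P(X=2) = 1/4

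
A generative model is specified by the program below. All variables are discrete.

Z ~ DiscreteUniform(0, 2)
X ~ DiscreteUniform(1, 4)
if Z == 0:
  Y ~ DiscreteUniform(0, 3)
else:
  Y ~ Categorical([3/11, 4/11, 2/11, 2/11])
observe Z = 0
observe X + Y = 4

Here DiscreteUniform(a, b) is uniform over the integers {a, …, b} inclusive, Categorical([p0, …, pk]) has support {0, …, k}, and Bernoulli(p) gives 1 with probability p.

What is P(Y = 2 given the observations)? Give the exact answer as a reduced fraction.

Enumerate traces; 4 have nonzero weight after conditioning:
  (Z=0, X=1, Y=3) weight 1/48
  (Z=0, X=2, Y=2) weight 1/48
  (Z=0, X=3, Y=1) weight 1/48
  (Z=0, X=4, Y=0) weight 1/48
Group by Y:
  weight(Y=0) = 1/48
  weight(Y=1) = 1/48
  weight(Y=2) = 1/48
  weight(Y=3) = 1/48
Total weight = 1/48 + 1/48 + 1/48 + 1/48 = 1/12
P(Y=0 | obs) = 1/48 / 1/12 = 1/4
P(Y=1 | obs) = 1/48 / 1/12 = 1/4
P(Y=2 | obs) = 1/48 / 1/12 = 1/4
P(Y=3 | obs) = 1/48 / 1/12 = 1/4

P(Y = 2 | obs) = 1/4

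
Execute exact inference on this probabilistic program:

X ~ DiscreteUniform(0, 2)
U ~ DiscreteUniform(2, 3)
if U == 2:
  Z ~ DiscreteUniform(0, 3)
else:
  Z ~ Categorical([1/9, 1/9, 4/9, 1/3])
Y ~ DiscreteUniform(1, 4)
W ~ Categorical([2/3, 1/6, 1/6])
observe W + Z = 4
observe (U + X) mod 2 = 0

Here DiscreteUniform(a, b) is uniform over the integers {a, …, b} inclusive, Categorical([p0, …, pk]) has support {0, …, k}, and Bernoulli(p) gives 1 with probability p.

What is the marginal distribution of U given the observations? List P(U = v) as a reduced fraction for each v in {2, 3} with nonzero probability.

P(U=2) = 9/16, P(U=3) = 7/16

Enumerate traces; 24 have nonzero weight after conditioning:
  (X=0, U=2, Z=2, Y=1, W=2) weight 1/576
  (X=0, U=2, Z=2, Y=2, W=2) weight 1/576
  (X=0, U=2, Z=2, Y=3, W=2) weight 1/576
  (X=0, U=2, Z=2, Y=4, W=2) weight 1/576
  (X=0, U=2, Z=3, Y=1, W=1) weight 1/576
  (X=0, U=2, Z=3, Y=2, W=1) weight 1/576
  (X=0, U=2, Z=3, Y=3, W=1) weight 1/576
  (X=0, U=2, Z=3, Y=4, W=1) weight 1/576
  (X=1, U=3, Z=2, Y=1, W=2) weight 1/324
  … 15 more
Group by U:
  weight(U=2) = 1/36
  weight(U=3) = 7/324
Total weight = 1/36 + 7/324 = 4/81
P(U=2 | obs) = 1/36 / 4/81 = 9/16
P(U=3 | obs) = 7/324 / 4/81 = 7/16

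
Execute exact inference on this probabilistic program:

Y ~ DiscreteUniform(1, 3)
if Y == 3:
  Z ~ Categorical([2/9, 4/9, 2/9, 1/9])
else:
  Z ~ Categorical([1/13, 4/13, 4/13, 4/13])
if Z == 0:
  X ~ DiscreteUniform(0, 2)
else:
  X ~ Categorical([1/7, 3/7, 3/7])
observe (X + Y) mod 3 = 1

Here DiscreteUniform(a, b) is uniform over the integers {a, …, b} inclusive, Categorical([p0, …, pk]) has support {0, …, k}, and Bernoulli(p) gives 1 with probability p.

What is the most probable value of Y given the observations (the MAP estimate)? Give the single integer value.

argmax_v P(Y = v | obs) = 2

Enumerate traces; 12 have nonzero weight after conditioning:
  (Y=1, Z=0, X=0) weight 1/117
  (Y=1, Z=1, X=0) weight 4/273
  (Y=1, Z=2, X=0) weight 4/273
  (Y=1, Z=3, X=0) weight 4/273
  (Y=2, Z=0, X=2) weight 1/117
  (Y=2, Z=1, X=2) weight 4/91
  (Y=2, Z=2, X=2) weight 4/91
  (Y=2, Z=3, X=2) weight 4/91
  (Y=3, Z=0, X=1) weight 2/81
  … 3 more
Group by Y:
  weight(Y=1) = 43/819
  weight(Y=2) = 115/819
  weight(Y=3) = 11/81
Total weight = 43/819 + 115/819 + 11/81 = 2423/7371
P(Y=1 | obs) = 43/819 / 2423/7371 = 387/2423
P(Y=2 | obs) = 115/819 / 2423/7371 = 1035/2423
P(Y=3 | obs) = 11/81 / 2423/7371 = 1001/2423
argmax = 2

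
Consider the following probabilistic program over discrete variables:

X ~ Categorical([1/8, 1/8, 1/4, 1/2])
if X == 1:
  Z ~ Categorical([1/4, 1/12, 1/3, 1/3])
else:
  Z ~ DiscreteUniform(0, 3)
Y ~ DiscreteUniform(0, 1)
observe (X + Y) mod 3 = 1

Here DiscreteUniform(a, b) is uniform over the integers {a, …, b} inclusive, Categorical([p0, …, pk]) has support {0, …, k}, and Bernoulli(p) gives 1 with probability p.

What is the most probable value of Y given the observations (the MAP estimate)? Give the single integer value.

Enumerate traces; 12 have nonzero weight after conditioning:
  (X=0, Z=0, Y=1) weight 1/64
  (X=0, Z=1, Y=1) weight 1/64
  (X=0, Z=2, Y=1) weight 1/64
  (X=0, Z=3, Y=1) weight 1/64
  (X=1, Z=0, Y=0) weight 1/64
  (X=1, Z=1, Y=0) weight 1/192
  (X=1, Z=2, Y=0) weight 1/48
  (X=1, Z=3, Y=0) weight 1/48
  … 4 more
Group by Y:
  weight(Y=0) = 1/16
  weight(Y=1) = 5/16
Total weight = 1/16 + 5/16 = 3/8
P(Y=0 | obs) = 1/16 / 3/8 = 1/6
P(Y=1 | obs) = 5/16 / 3/8 = 5/6
argmax = 1

argmax_v P(Y = v | obs) = 1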